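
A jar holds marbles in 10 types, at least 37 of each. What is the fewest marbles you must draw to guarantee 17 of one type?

You could draw 16 of every type without reaching 17 of any — 160 in all.
One more forces 17 of some type, so 160 + 1 = 161.

161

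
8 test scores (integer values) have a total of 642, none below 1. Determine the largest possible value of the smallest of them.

The average is 642/8 < 81, so some value is ≤ 80.
Taking 6 copies of 80 and 2 copies of 81 gives exactly 642, so 80 is attained.

80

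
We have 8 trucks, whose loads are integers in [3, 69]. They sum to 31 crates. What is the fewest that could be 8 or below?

7

If only k of them are at most 8, the other 8 − k are at least 9, so the total is at least (8 − k)·9 + k·3.
This is ≤ 31, so (8 − k)·9 + 3k ≤ 31, which gives k ≥ 7.
Exactly 7 works: 7 values at 3 and 1 at 9 total 30; raise one of the low values by 1 (still ≤ 8) to hit 31.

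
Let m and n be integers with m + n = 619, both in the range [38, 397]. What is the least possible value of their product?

88134

Since m + n is fixed, pushing one of them to its bound minimizes the product.
The extreme feasible split is m = 222, n = 397, giving mn = 88134.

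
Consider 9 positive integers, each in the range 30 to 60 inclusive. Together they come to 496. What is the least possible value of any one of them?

To make one integer as small as possible, make the other 8 as large as possible.
The other 8 can take up 8 × 60 = 480 ≥ 496 − 30, so one integer can sit at its floor of 30.
Achievable: one at 30 and the other 8 totalling 466, which fits since 8 × 30 ≤ 466 ≤ 8 × 60.

30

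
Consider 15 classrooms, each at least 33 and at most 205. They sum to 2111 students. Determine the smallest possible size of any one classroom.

33

Minimizing one value means maximizing the remaining 14.
The other 14 can take up 14 × 205 = 2870 ≥ 2111 − 33, so one classroom can sit at its floor of 33.
Achievable: one at 33 and the other 14 totalling 2078, which fits since 14 × 33 ≤ 2078 ≤ 14 × 205.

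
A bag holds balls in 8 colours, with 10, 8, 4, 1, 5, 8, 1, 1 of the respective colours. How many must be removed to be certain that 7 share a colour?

In the worst case you take as many as possible of each colour without reaching 7: 6 + 6 + 4 + 1 + 5 + 6 + 1 + 1 = 30.
The next one must give 7 of some colour, so 30 + 1 = 31.

31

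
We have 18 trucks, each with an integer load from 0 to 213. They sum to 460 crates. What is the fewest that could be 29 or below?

3

If only k of them are at most 29, the other 18 − k are at least 30, so the total is at least (18 − k)·30 + k·0.
This is ≤ 460, so (18 − k)·30 + 0k ≤ 460, which gives k ≥ 3.
Exactly 3 works: 3 values at 0 and 15 at 30 total 450; raise one of the low values by 10 (still ≤ 29) to hit 460.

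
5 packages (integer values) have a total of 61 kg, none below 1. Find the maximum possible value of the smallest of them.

12

If every one of the 5 were at least 13, the total would be at least 5 × 13 = 65 > 61.
Achievable: 4 of them at 12 and 1 at 13 total 61.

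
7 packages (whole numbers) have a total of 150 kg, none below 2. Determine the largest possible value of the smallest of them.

21

The average is 150/7 < 22, so some value is ≤ 21.
Taking 4 copies of 21 and 3 copies of 22 gives exactly 150, so 21 is attained.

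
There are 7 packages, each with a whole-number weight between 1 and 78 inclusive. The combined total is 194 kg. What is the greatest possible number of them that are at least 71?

2

If k of the values are ≥ 71, the total is ≥ 71k + 1(7 − k).
Setting 71k + 1(7 − k) ≤ 194 gives 70k ≤ 187, so k ≤ 2.
k = 2 is achieved by 2 values at 71 and 5 at 1, total 147; add 47 to one value (staying below 71) to reach 194.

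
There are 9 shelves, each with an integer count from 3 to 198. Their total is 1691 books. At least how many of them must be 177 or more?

5

If only k of them are at least 177, the other 9 − k are at most 176, so the total is at most k·198 + (9 − k)·176.
This must reach 1691, so k·198 + (9 − k)·176 ≥ 1691, giving k ≥ 5.
Exactly 5 works: 5 values at 198 and 4 at 176 total 1694; lower one of the high values by 3 (still ≥ 177) to hit 1691.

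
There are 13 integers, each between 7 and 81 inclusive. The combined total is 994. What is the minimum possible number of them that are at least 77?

2

If only k of them are at least 77, the other 13 − k are at most 76, so the total is at most k·81 + (13 − k)·76.
This must reach 994, so k·81 + (13 − k)·76 ≥ 994, giving k ≥ 2.
Exactly 2 works: 2 values at 81 and 11 at 76 total 998; lower one of the high values by 4 (still ≥ 77) to hit 994.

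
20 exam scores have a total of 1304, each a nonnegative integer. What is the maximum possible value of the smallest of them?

65

The average is 1304/20 < 66, so some value is ≤ 65.
Equality holds with 16 values of 65 and 4 values of 66.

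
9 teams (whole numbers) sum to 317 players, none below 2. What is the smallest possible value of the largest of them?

36

If every one of the 9 were at most 35, the total would be at most 9 × 35 = 315 < 317.
Achievable: 2 of them at 36 and 7 at 35 total 317.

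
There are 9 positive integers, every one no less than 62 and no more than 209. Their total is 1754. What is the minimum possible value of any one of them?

To make one integer as small as possible, make the other 8 as large as possible.
The other 8 contribute at most 8 × 209 = 1672, leaving at least 1754 − 1672 = 82.
Since 82 ≥ 62, this is achievable: one at 82 and 8 at 209.

82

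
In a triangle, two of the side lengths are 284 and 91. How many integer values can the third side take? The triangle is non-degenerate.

181

The triangle inequality gives |284 − 91| < c < 284 + 91, i.e. 193 < c < 375.
So c can be any integer from 194 to 374: 181 values.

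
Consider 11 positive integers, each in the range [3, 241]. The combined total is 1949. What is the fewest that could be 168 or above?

Each value short of 168 is at most 167, costing at least 241 − 167 = 74 against the maximum total of 2651.
We can afford to lose at most 2651 − 1949 = 702, so at most ⌊702/74⌋ = 9 fall short, and at least 2 are ≥ 168.
Exactly 2 works: 2 values at 241 and 9 at 167 total 1985; lower one of the high values by 36 (still ≥ 168) to hit 1949.

2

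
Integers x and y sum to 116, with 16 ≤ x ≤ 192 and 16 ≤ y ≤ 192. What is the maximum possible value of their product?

3364

For a fixed sum, the product xy is largest when x and y are as close as possible.
Taking x = 58 and y = 58 (both in [16, 192]) gives xy = 3364.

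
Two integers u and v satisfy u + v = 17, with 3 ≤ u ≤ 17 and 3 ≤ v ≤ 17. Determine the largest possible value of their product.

72

uv = u(17 − u) is maximized when u is as near 17/2 as the bounds allow.
Taking u = 8 and v = 9 (both in [3, 17]) gives uv = 72.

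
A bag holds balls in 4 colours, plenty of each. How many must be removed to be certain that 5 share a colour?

You could draw 4 of every colour without reaching 5 of any — 16 in all.
One more forces 5 of some colour, so 16 + 1 = 17.

17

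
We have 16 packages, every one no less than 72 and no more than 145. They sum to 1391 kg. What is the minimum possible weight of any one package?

72

To make one package as small as possible, make the other 15 as large as possible.
The other 15 can take up 15 × 145 = 2175 ≥ 1391 − 72, so one package can sit at its floor of 72.
Achievable: one at 72 and the other 15 totalling 1319, which fits since 15 × 72 ≤ 1319 ≤ 15 × 145.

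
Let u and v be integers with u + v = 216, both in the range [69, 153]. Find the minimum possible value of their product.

Since u + v is fixed, pushing one of them to its bound minimizes the product.
At the endpoint u = 69, v = 216 − 69 = 147, so uv = 69 × 147 = 10143.

10143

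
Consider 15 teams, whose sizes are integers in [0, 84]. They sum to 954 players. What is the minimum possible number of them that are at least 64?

Each value short of 64 is at most 63, costing at least 84 − 63 = 21 against the maximum total of 1260.
We can afford to lose at most 1260 − 954 = 306, so at most ⌊306/21⌋ = 14 fall short, and at least 1 are ≥ 64.
Exactly 1 works: 1 value at 84 and 14 at 63 total 966; lower one of the high values by 12 (still ≥ 64) to hit 954.

1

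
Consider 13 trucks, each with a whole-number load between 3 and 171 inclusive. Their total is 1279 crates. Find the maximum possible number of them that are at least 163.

If k of the values are ≥ 163, the total is ≥ 163k + 3(13 − k).
Setting 163k + 3(13 − k) ≤ 1279 gives 160k ≤ 1240, so k ≤ 7.
k = 7 is achieved by 7 values at 163 and 6 at 3, total 1159; add 120 to one value (staying below 163) to reach 1279.

7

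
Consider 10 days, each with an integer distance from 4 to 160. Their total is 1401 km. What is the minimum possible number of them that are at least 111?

7

Suppose at most 10 − j of them reach 111; then j values are ≤ 110 and the rest ≤ 160.
The total is then ≤ 110·j + 160·(10 − j) = 1600 − 50j. For this to be ≥ 1401 we need j ≤ 3, so at least 10 − 3 = 7 must reach 111.
Exactly 7 works: 7 values at 160 and 3 at 110 total 1450; lower one of the high values by 49 (still ≥ 111) to hit 1401.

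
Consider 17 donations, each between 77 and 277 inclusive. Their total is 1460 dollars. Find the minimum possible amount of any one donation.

Minimizing one value means maximizing the remaining 16.
The other 16 can take up 16 × 277 = 4432 ≥ 1460 − 77, so one donation can sit at its floor of 77.
Achievable: one at 77 and the other 16 totalling 1383, which fits since 16 × 77 ≤ 1383 ≤ 16 × 277.

77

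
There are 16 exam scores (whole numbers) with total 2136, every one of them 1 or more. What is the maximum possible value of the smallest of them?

133

The average is 2136/16 < 134, so some value is ≤ 133.
Taking 8 copies of 133 and 8 copies of 134 gives exactly 2136, so 133 is attained.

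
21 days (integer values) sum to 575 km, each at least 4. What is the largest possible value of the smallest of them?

27

The 21 values sum to 575, so their minimum is at most ⌊575/21⌋ = 27.
Equality holds with 13 values of 27 and 8 values of 28.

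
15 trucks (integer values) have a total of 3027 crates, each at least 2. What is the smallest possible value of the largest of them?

Some value must be at least ⌈3027/15⌉ = 202, since 15 × 201 = 3015 < 3027.
Achievable: 12 of them at 202 and 3 at 201 total 3027.

202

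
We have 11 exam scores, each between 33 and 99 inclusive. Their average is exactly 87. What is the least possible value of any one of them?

To make one score as small as possible, make the other 10 as large as possible.
The total is 11 × 87 = 957.
The other 10 can take up 10 × 99 = 990 ≥ 957 − 33, so one score can sit at its floor of 33.
Achievable: one at 33 and the other 10 totalling 924, which fits since 10 × 33 ≤ 924 ≤ 10 × 99.

33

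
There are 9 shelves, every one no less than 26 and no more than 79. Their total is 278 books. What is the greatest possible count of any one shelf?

Maximizing one value means minimizing the remaining 8.
The other 8 contribute at least 8 × 26 = 208, leaving at most 278 − 208 = 70.
Since 70 ≤ 79, this is achievable: one at 70 and 8 at 26.

70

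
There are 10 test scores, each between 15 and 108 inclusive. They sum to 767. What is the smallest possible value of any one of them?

To make one score as small as possible, make the other 9 as large as possible.
The other 9 can take up 9 × 108 = 972 ≥ 767 − 15, so one score can sit at its floor of 15.
Achievable: one at 15 and the other 9 totalling 752, which fits since 9 × 15 ≤ 752 ≤ 9 × 108.

15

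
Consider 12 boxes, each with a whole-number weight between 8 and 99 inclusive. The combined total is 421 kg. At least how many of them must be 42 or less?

If only k of them are at most 42, the other 12 − k are at least 43, so the total is at least (12 − k)·43 + k·8.
This is ≤ 421, so (12 − k)·43 + 8k ≤ 421, which gives k ≥ 3.
Exactly 3 works: 3 values at 8 and 9 at 43 total 411; raise one of the low values by 10 (still ≤ 42) to hit 421.

3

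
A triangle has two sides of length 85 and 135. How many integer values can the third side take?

The triangle inequality gives |85 − 135| < c < 85 + 135, i.e. 50 < c < 220.
So c can be any integer from 51 to 219: 169 values.

169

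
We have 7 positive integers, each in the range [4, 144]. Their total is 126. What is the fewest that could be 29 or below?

If only k of them are at most 29, the other 7 − k are at least 30, so the total is at least (7 − k)·30 + k·4.
This is ≤ 126, so (7 − k)·30 + 4k ≤ 126, which gives k ≥ 4.
Exactly 4 works: 4 values at 4 and 3 at 30 total 106; raise one of the low values by 20 (still ≤ 29) to hit 126.

4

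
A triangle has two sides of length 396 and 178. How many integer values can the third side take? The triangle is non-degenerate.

355

The triangle inequality gives |396 − 178| < c < 396 + 178, i.e. 218 < c < 574.
So c can be any integer from 219 to 573: 355 values.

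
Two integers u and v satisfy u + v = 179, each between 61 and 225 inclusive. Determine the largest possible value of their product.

8010

With u + v fixed, uv peaks when the two are closest together.
Taking u = 89 and v = 90 (both in [61, 225]) gives uv = 8010.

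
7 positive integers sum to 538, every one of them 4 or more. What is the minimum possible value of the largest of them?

77

Some value must be at least ⌈538/7⌉ = 77, since 7 × 76 = 532 < 538.
Equality holds with 6 values of 77 and 1 value of 76.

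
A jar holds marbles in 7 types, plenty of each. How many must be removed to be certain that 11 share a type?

In the worst case you draw 10 of each of the 7 types: 7 × 10 = 70.
One more forces 11 of some type, so 70 + 1 = 71.

71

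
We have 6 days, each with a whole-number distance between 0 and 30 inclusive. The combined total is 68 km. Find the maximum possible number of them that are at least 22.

3

With k values at 22 or above and the rest at least 0, the sum is at least 0 + 22k.
Since the sum is 68, we need 22k ≤ 68, i.e. k ≤ 3.
k = 3 is achieved by 3 values at 22 and 3 at 0, total 66; add 2 to one value (staying below 22) to reach 68.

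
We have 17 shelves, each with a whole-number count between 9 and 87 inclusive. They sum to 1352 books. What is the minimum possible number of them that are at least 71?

10

If only k of them are at least 71, the other 17 − k are at most 70, so the total is at most k·87 + (17 − k)·70.
This must reach 1352, so k·87 + (17 − k)·70 ≥ 1352, giving k ≥ 10.
Exactly 10 works: 10 values at 87 and 7 at 70 total 1360; lower one of the high values by 8 (still ≥ 71) to hit 1352.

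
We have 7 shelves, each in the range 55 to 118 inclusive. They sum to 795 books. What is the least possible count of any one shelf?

Minimizing one value means maximizing the remaining 6.
The other 6 contribute at most 6 × 118 = 708, leaving at least 795 − 708 = 87.
Since 87 ≥ 55, this is achievable: one at 87 and 6 at 118.

87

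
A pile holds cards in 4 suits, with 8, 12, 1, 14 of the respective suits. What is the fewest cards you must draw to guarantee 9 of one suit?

In the worst case you take as many as possible of each suit without reaching 9: 8 + 8 + 1 + 8 = 25.
The next one must give 9 of some suit, so 25 + 1 = 26.

26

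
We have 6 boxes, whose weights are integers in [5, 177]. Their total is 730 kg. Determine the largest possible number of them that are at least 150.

4

Suppose k of them are at least 150. Those contribute at least 150 each and the other 6 − k at least 5 each.
So the total is at least 150k + 5(6 − k) = 30 + 145k. This must be ≤ 730, giving k ≤ 4.
k = 4 is achieved by 4 values at 150 and 2 at 5, total 610; add 120 to one value (staying below 150) to reach 730.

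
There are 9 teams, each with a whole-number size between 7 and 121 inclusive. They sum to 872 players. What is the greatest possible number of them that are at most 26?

2

Each value at 26 or below falls at least 121 − 26 = 95 short of the ceiling 121.
The ceiling total is 9 × 121 = 1089, and we need 872, so at most ⌊(1089 − 872)/95⌋ = 2 can be that low.
k = 2 is achieved by 2 values at 26 and 7 at 121, total 899; lower one of the 121's by 27 (still > 26) to reach 872.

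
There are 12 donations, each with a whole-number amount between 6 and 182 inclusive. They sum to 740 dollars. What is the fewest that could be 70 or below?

Let j be the number exceeding 70. Then the total is ≥ 71·j + 6·(12 − j) = 72 + 65j.
So 65j ≤ 668 and j ≤ 10; hence at least 12 − 10 = 2 are ≤ 70.
Exactly 2 works: 2 values at 6 and 10 at 71 total 722; raise one of the low values by 18 (still ≤ 70) to hit 740.

2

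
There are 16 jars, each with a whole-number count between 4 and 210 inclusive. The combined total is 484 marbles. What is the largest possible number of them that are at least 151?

Suppose k of them are at least 151. Those contribute at least 151 each and the other 16 − k at least 4 each.
So the total is at least 151k + 4(16 − k) = 64 + 147k. This must be ≤ 484, giving k ≤ 2.
k = 2 is achieved by 2 values at 151 and 14 at 4, total 358; add 126 to one value (staying below 151) to reach 484.

2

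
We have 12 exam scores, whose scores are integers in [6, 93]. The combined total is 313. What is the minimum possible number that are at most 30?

If only k of them are at most 30, the other 12 − k are at least 31, so the total is at least (12 − k)·31 + k·6.
This is ≤ 313, so (12 − k)·31 + 6k ≤ 313, which gives k ≥ 3.
Exactly 3 works: 3 values at 6 and 9 at 31 total 297; raise one of the low values by 16 (still ≤ 30) to hit 313.

3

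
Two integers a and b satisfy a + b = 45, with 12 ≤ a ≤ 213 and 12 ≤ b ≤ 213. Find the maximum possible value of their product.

506

ab = a(45 − a) is maximized when a is as near 45/2 as the bounds allow.
Taking a = 22 and b = 23 (both in [12, 213]) gives ab = 506.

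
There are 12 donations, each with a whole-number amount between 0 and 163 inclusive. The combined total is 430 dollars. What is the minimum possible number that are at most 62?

Let j be the number exceeding 62. Then the total is ≥ 63·j + 0·(12 − j) = 0 + 63j.
So 63j ≤ 430 and j ≤ 6; hence at least 12 − 6 = 6 are ≤ 62.
Exactly 6 works: 6 values at 0 and 6 at 63 total 378; raise one of the low values by 52 (still ≤ 62) to hit 430.

6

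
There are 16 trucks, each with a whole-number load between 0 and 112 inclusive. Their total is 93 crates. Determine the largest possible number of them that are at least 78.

With k values at 78 or above and the rest at least 0, the sum is at least 0 + 78k.
Since the sum is 93, we need 78k ≤ 93, i.e. k ≤ 1.
k = 1 is achieved by 1 value at 78 and 15 at 0, total 78; add 15 to one value (staying below 78) to reach 93.

1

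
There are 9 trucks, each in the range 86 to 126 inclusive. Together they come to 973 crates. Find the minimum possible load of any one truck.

86

To make one truck as small as possible, make the other 8 as large as possible.
The other 8 can take up 8 × 126 = 1008 ≥ 973 − 86, so one truck can sit at its floor of 86.
Achievable: one at 86 and the other 8 totalling 887, which fits since 8 × 86 ≤ 887 ≤ 8 × 126.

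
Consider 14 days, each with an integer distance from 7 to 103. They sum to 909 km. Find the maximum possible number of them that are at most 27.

Each value at 27 or below falls at least 103 − 27 = 76 short of the ceiling 103.
The ceiling total is 14 × 103 = 1442, and we need 909, so at most ⌊(1442 − 909)/76⌋ = 7 can be that low.
k = 7 is achieved by 7 values at 27 and 7 at 103, total 910; lower one of the 103's by 1 (still > 27) to reach 909.

7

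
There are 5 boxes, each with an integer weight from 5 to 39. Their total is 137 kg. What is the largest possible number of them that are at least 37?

If k of the values are ≥ 37, the total is ≥ 37k + 5(5 − k).
Setting 37k + 5(5 − k) ≤ 137 gives 32k ≤ 112, so k ≤ 3.
k = 3 is achieved by 3 values at 37 and 2 at 5, total 121; add 16 to one value (staying below 37) to reach 137.

3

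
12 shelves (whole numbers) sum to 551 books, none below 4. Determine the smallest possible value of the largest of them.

46

The 12 values sum to 551, so their maximum is at least ⌈551/12⌉ = 46.
Achievable: 11 of them at 46 and 1 at 45 total 551.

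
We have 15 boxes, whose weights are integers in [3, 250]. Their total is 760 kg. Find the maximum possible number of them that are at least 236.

Suppose k of them are at least 236. Those contribute at least 236 each and the other 15 − k at least 3 each.
So the total is at least 236k + 3(15 − k) = 45 + 233k. This must be ≤ 760, giving k ≤ 3.
k = 3 is achieved by 3 values at 236 and 12 at 3, total 744; add 16 to one value (staying below 236) to reach 760.

3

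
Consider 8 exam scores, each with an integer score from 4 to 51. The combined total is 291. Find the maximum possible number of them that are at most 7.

2

Suppose k of them are at most 7. Those contribute at most 7 each and the rest at most 51 each.
So the total is at most 7k + 51(8 − k) = 408 − 44k. This must still be ≥ 291, so k ≤ 2.
k = 2 is achieved by 2 values at 7 and 6 at 51, total 320; lower one of the 51's by 29 (still > 7) to reach 291.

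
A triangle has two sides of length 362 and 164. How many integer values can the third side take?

The triangle inequality gives |362 − 164| < c < 362 + 164, i.e. 198 < c < 526.
So c can be any integer from 199 to 525: 327 values.

327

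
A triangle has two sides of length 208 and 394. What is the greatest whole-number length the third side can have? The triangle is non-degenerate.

601

The third side must be less than 208 + 394 = 602.
The largest integer below 602 is 601.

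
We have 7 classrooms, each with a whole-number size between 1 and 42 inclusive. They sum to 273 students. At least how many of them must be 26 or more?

Suppose at most 7 − j of them reach 26; then j values are ≤ 25 and the rest ≤ 42.
The total is then ≤ 25·j + 42·(7 − j) = 294 − 17j. For this to be ≥ 273 we need j ≤ 1, so at least 7 − 1 = 6 must reach 26.
Exactly 6 works: 6 values at 42 and 1 at 25 total 277; lower one of the high values by 4 (still ≥ 26) to hit 273.

6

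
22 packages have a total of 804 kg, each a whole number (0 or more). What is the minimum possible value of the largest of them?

Some value must be at least ⌈804/22⌉ = 37, since 22 × 36 = 792 < 804.
Achievable: 12 of them at 37 and 10 at 36 total 804.

37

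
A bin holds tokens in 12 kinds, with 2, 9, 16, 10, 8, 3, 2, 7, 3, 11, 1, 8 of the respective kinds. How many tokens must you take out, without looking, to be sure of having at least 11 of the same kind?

In the worst case you take as many as possible of each kind without reaching 11: 2 + 9 + 10 + 10 + 8 + 3 + 2 + 7 + 3 + 10 + 1 + 8 = 73.
The next one must give 11 of some kind, so 73 + 1 = 74.

74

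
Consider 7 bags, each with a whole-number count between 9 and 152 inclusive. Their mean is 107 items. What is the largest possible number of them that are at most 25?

The total is 7 × 107 = 749.
Each value at 25 or below falls at least 152 − 25 = 127 short of the ceiling 152.
The ceiling total is 7 × 152 = 1064, and we need 749, so at most ⌊(1064 − 749)/127⌋ = 2 can be that low.
k = 2 is achieved by 2 values at 25 and 5 at 152, total 810; lower one of the 152's by 61 (still > 25) to reach 749.

2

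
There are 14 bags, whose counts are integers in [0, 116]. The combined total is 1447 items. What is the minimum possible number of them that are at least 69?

11

Each value short of 69 is at most 68, costing at least 116 − 68 = 48 against the maximum total of 1624.
We can afford to lose at most 1624 − 1447 = 177, so at most ⌊177/48⌋ = 3 fall short, and at least 11 are ≥ 69.
Exactly 11 works: 11 values at 116 and 3 at 68 total 1480; lower one of the high values by 33 (still ≥ 69) to hit 1447.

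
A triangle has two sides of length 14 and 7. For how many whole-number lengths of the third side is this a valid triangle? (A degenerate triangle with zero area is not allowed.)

The triangle inequality gives |14 − 7| < c < 14 + 7, i.e. 7 < c < 21.
So c can be any integer from 8 to 20: 13 values.

13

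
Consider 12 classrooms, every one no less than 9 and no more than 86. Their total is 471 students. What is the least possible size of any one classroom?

To make one classroom as small as possible, make the other 11 as large as possible.
The other 11 can take up 11 × 86 = 946 ≥ 471 − 9, so one classroom can sit at its floor of 9.
Achievable: one at 9 and the other 11 totalling 462, which fits since 11 × 9 ≤ 462 ≤ 11 × 86.

9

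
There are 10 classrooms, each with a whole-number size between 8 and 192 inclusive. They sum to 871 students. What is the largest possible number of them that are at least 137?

6

Suppose k of them are at least 137. Those contribute at least 137 each and the other 10 − k at least 8 each.
So the total is at least 137k + 8(10 − k) = 80 + 129k. This must be ≤ 871, giving k ≤ 6.
k = 6 is achieved by 6 values at 137 and 4 at 8, total 854; add 17 to one value (staying below 137) to reach 871.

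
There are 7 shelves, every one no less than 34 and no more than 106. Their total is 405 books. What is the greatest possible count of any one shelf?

106

To make one shelf as large as possible, make the other 6 as small as possible.
The other 6 contribute at least 6 × 34 = 204, leaving at most 405 − 204 = 201.
But each shelf is capped at 106, so the maximum is 106.
Achievable: one at 106 and the other 6 totalling 299, which fits since 6 × 34 ≤ 299 ≤ 6 × 106.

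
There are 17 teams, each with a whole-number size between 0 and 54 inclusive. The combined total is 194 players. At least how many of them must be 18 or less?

7

Each value above 18 is at least 19, contributing at least 19 − 0 = 19 above the floor 0.
The sum exceeds the floor total 0 by 194, so at most ⌊194/19⌋ = 10 exceed 18, and at least 7 are ≤ 18.
Exactly 7 works: 7 values at 0 and 10 at 19 total 190; raise one of the low values by 4 (still ≤ 18) to hit 194.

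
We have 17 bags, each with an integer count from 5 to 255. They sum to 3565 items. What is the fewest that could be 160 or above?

Suppose at most 17 − j of them reach 160; then j values are ≤ 159 and the rest ≤ 255.
The total is then ≤ 159·j + 255·(17 − j) = 4335 − 96j. For this to be ≥ 3565 we need j ≤ 8, so at least 17 − 8 = 9 must reach 160.
Exactly 9 works: 9 values at 255 and 8 at 159 total 3567; lower one of the high values by 2 (still ≥ 160) to hit 3565.

9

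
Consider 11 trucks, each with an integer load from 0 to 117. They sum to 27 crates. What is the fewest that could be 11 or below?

9

Each value above 11 is at least 12, contributing at least 12 − 0 = 12 above the floor 0.
The sum exceeds the floor total 0 by 27, so at most ⌊27/12⌋ = 2 exceed 11, and at least 9 are ≤ 11.
Exactly 9 works: 9 values at 0 and 2 at 12 total 24; raise one of the low values by 3 (still ≤ 11) to hit 27.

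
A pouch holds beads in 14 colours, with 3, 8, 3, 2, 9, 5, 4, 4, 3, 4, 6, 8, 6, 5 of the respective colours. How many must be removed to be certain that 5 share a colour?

52

In the worst case you take as many as possible of each colour without reaching 5: 3 + 4 + 3 + 2 + 4 + 4 + 4 + 4 + 3 + 4 + 4 + 4 + 4 + 4 = 51.
The next one must give 5 of some colour, so 51 + 1 = 52.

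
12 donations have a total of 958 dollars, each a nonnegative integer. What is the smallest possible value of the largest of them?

Some value must be at least ⌈958/12⌉ = 80, since 12 × 79 = 948 < 958.
Equality holds with 10 values of 80 and 2 values of 79.

80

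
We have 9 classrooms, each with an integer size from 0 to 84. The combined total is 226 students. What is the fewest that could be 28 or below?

Let j be the number exceeding 28. Then the total is ≥ 29·j + 0·(9 − j) = 0 + 29j.
So 29j ≤ 226 and j ≤ 7; hence at least 9 − 7 = 2 are ≤ 28.
Exactly 2 works: 2 values at 0 and 7 at 29 total 203; raise one of the low values by 23 (still ≤ 28) to hit 226.

2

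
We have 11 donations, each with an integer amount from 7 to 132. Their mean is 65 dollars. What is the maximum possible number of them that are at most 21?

6

The total is 11 × 65 = 715.
Suppose k of them are at most 21. Those contribute at most 21 each and the rest at most 132 each.
So the total is at most 21k + 132(11 − k) = 1452 − 111k. This must still be ≥ 715, so k ≤ 6.
k = 6 is achieved by 6 values at 21 and 5 at 132, total 786; lower one of the 132's by 71 (still > 21) to reach 715.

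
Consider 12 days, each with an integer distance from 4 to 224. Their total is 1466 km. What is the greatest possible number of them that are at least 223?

6

If k of the values are ≥ 223, the total is ≥ 223k + 4(12 − k).
Setting 223k + 4(12 − k) ≤ 1466 gives 219k ≤ 1418, so k ≤ 6.
k = 6 is achieved by 6 values at 223 and 6 at 4, total 1362; add 104 to one value (staying below 223) to reach 1466.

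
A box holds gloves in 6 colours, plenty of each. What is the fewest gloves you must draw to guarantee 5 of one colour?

In the worst case you draw 4 of each of the 6 colours: 6 × 4 = 24.
One more forces 5 of some colour, so 24 + 1 = 25.

25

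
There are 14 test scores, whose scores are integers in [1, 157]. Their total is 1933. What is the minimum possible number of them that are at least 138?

Each value short of 138 is at most 137, costing at least 157 − 137 = 20 against the maximum total of 2198.
We can afford to lose at most 2198 − 1933 = 265, so at most ⌊265/20⌋ = 13 fall short, and at least 1 are ≥ 138.
Exactly 1 works: 1 value at 157 and 13 at 137 total 1938; lower one of the high values by 5 (still ≥ 138) to hit 1933.

1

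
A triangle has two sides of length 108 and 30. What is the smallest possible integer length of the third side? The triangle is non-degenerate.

The third side must exceed |108 − 30| = 78.
The smallest integer above 78 is 79.

79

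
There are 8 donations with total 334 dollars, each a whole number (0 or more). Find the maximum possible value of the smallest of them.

The 8 values sum to 334, so their minimum is at most ⌊334/8⌋ = 41.
Equality holds with 2 values of 41 and 6 values of 42.

41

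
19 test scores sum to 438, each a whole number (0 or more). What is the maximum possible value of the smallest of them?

If every one of the 19 were at least 24, the total would be at least 19 × 24 = 456 > 438.
Achievable: 18 of them at 23 and 1 at 24 total 438.

23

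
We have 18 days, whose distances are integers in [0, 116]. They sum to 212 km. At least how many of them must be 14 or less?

Each value above 14 is at least 15, contributing at least 15 − 0 = 15 above the floor 0.
The sum exceeds the floor total 0 by 212, so at most ⌊212/15⌋ = 14 exceed 14, and at least 4 are ≤ 14.
Exactly 4 works: 4 values at 0 and 14 at 15 total 210; raise one of the low values by 2 (still ≤ 14) to hit 212.

4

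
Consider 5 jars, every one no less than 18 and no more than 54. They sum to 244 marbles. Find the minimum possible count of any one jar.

28

Minimizing one value means maximizing the remaining 4.
The other 4 contribute at most 4 × 54 = 216, leaving at least 244 − 216 = 28.
Since 28 ≥ 18, this is achievable: one at 28 and 4 at 54.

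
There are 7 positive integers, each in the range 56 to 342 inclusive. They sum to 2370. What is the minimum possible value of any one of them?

318

To make one integer as small as possible, make the other 6 as large as possible.
The other 6 contribute at most 6 × 342 = 2052, leaving at least 2370 − 2052 = 318.
Since 318 ≥ 56, this is achievable: one at 318 and 6 at 342.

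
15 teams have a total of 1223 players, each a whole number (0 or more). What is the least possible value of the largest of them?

If every one of the 15 were at most 81, the total would be at most 15 × 81 = 1215 < 1223.
Taking 7 copies of 81 and 8 copies of 82 gives exactly 1223, so 82 is attained.

82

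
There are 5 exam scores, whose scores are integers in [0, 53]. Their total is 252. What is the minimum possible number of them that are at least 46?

4

Suppose at most 5 − j of them reach 46; then j values are ≤ 45 and the rest ≤ 53.
The total is then ≤ 45·j + 53·(5 − j) = 265 − 8j. For this to be ≥ 252 we need j ≤ 1, so at least 5 − 1 = 4 must reach 46.
Exactly 4 works: 4 values at 53 and 1 at 45 total 257; lower one of the high values by 5 (still ≥ 46) to hit 252.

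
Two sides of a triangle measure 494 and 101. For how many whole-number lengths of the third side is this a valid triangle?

The triangle inequality gives |494 − 101| < c < 494 + 101, i.e. 393 < c < 595.
So c can be any integer from 394 to 594: 201 values.

201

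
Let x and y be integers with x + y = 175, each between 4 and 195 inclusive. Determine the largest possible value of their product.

7656

With x + y fixed, xy peaks when the two are closest together.
Taking x = 87 and y = 88 (both in [4, 195]) gives xy = 7656.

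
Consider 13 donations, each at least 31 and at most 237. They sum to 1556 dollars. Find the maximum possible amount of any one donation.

To make one donation as large as possible, make the other 12 as small as possible.
The other 12 contribute at least 12 × 31 = 372, leaving at most 1556 − 372 = 1184.
But each donation is capped at 237, so the maximum is 237.
Achievable: one at 237 and the other 12 totalling 1319, which fits since 12 × 31 ≤ 1319 ≤ 12 × 237.

237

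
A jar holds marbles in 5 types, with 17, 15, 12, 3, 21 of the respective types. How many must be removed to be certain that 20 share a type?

67

In the worst case you take as many as possible of each type without reaching 20: 17 + 15 + 12 + 3 + 19 = 66.
The next one must give 20 of some type, so 66 + 1 = 67.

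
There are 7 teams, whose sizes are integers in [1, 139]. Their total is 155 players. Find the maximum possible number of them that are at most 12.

Suppose k of them are at most 12. Those contribute at most 12 each and the rest at most 139 each.
So the total is at most 12k + 139(7 − k) = 973 − 127k. This must still be ≥ 155, so k ≤ 6.
k = 6 is achieved by 6 values at 12 and 1 at 139, total 211; lower one of the 139's by 56 (still > 12) to reach 155.

6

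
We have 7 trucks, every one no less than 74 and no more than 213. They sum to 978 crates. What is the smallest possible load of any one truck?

To make one truck as small as possible, make the other 6 as large as possible.
The other 6 can take up 6 × 213 = 1278 ≥ 978 − 74, so one truck can sit at its floor of 74.
Achievable: one at 74 and the other 6 totalling 904, which fits since 6 × 74 ≤ 904 ≤ 6 × 213.

74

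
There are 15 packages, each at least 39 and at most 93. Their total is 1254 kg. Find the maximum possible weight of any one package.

93

To make one package as large as possible, make the other 14 as small as possible.
The other 14 contribute at least 14 × 39 = 546, leaving at most 1254 − 546 = 708.
But each package is capped at 93, so the maximum is 93.
Achievable: one at 93 and the other 14 totalling 1161, which fits since 14 × 39 ≤ 1161 ≤ 14 × 93.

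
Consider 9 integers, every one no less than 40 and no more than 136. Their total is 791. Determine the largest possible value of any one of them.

136

To make one integer as large as possible, make the other 8 as small as possible.
The other 8 contribute at least 8 × 40 = 320, leaving at most 791 − 320 = 471.
But each integer is capped at 136, so the maximum is 136.
Achievable: one at 136 and the other 8 totalling 655, which fits since 8 × 40 ≤ 655 ≤ 8 × 136.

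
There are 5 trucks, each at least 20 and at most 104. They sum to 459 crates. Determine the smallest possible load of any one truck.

To make one truck as small as possible, make the other 4 as large as possible.
The other 4 contribute at most 4 × 104 = 416, leaving at least 459 − 416 = 43.
Since 43 ≥ 20, this is achievable: one at 43 and 4 at 104.

43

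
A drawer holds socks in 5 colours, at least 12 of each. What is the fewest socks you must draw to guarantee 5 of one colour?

21

You could draw 4 of every colour without reaching 5 of any — 20 in all.
One more forces 5 of some colour, so 20 + 1 = 21.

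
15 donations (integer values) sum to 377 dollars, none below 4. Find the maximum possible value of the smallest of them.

If every one of the 15 were at least 26, the total would be at least 15 × 26 = 390 > 377.
Equality holds with 13 values of 25 and 2 values of 26.

25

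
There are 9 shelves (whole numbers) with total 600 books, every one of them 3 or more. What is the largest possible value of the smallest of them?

The 9 values sum to 600, so their minimum is at most ⌊600/9⌋ = 66.
Achievable: 3 of them at 66 and 6 at 67 total 600.

66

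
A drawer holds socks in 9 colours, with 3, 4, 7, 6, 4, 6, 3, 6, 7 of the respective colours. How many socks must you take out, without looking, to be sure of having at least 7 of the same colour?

45

In the worst case you take as many as possible of each colour without reaching 7: 3 + 4 + 6 + 6 + 4 + 6 + 3 + 6 + 6 = 44.
The next one must give 7 of some colour, so 44 + 1 = 45.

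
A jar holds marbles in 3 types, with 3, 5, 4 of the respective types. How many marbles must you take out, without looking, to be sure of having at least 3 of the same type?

In the worst case you take as many as possible of each type without reaching 3: 2 + 2 + 2 = 6.
The next one must give 3 of some type, so 6 + 1 = 7.

7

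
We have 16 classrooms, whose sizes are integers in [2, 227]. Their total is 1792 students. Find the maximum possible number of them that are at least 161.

Suppose k of them are at least 161. Those contribute at least 161 each and the other 16 − k at least 2 each.
So the total is at least 161k + 2(16 − k) = 32 + 159k. This must be ≤ 1792, giving k ≤ 11.
k = 11 is achieved by 11 values at 161 and 5 at 2, total 1781; add 11 to one value (staying below 161) to reach 1792.

11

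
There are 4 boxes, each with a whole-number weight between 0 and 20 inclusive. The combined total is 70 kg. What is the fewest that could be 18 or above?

1

Each value short of 18 is at most 17, costing at least 20 − 17 = 3 against the maximum total of 80.
We can afford to lose at most 80 − 70 = 10, so at most ⌊10/3⌋ = 3 fall short, and at least 1 are ≥ 18.
Exactly 1 works: 1 value at 20 and 3 at 17 total 71; lower one of the high values by 1 (still ≥ 18) to hit 70.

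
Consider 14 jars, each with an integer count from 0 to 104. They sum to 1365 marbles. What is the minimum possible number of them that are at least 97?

Each value short of 97 is at most 96, costing at least 104 − 96 = 8 against the maximum total of 1456.
We can afford to lose at most 1456 − 1365 = 91, so at most ⌊91/8⌋ = 11 fall short, and at least 3 are ≥ 97.
Exactly 3 works: 3 values at 104 and 11 at 96 total 1368; lower one of the high values by 3 (still ≥ 97) to hit 1365.

3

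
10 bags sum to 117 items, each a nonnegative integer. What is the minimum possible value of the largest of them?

The average is 117/10 > 11, so not all 10 can be 11 or less; the largest is ≥ 12.
Equality holds with 7 values of 12 and 3 values of 11.

12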